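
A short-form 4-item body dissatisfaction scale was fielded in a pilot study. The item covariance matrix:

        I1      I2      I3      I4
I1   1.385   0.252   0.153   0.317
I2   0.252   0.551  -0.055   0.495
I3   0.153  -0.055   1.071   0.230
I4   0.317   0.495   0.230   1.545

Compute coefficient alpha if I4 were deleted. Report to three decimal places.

α = 0.283

Remaining items: I1, I2, I3 (k = 3).
Σσ²ᵢ = 1.385 + 0.551 + 1.071 = 3.007
σ²_total = 3.007 + 2 × 0.350 = 3.707
α (item deleted) = (3/2)·(1 − 3.007/3.707) = 0.283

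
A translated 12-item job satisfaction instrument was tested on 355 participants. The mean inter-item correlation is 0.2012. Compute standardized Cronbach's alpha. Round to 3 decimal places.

Standardized α = k·r̄ / (1 + (k−1)·r̄) = 12 × 0.2012 / (1 + 11 × 0.2012)
  = 2.4144 / 3.2132 = 0.751

standardized Cronbach's alpha = 0.751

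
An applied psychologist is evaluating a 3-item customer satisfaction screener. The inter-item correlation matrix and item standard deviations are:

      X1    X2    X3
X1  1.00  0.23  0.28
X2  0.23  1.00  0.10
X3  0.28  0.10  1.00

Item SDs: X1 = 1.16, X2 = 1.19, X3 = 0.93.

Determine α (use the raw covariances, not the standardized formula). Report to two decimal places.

α = 0.43

Σσ²ᵢ = 1.16² + 1.19² + 0.93² = 3.6266
Covariances σ_ij = r_ij · s_i · s_j:
  σ(X1,X2) = 0.23 × 1.16 × 1.19 = 0.3175
  σ(X1,X3) = 0.28 × 1.16 × 0.93 = 0.3021
  σ(X2,X3) = 0.10 × 1.19 × 0.93 = 0.1107
σ²_T = Σσ²ᵢ + 2·Σσ_ij = 3.6266 + 2 × 0.7303 = 5.0872
α = (3/2)·(1 − 3.6266/5.0872) = 0.43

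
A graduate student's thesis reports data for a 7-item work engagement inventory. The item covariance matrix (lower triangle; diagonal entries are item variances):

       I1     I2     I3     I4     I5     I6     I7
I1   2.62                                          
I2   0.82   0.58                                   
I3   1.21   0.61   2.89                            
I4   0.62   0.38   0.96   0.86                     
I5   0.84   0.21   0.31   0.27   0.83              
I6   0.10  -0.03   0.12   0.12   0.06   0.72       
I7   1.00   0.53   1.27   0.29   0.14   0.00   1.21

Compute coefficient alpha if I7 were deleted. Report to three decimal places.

Remaining items: I1, I2, I3, I4, I5, I6 (k = 6).
sum of item variances = 2.62 + 0.58 + 2.89 + 0.86 + 0.83 + 0.72 = 8.50
σ²_total = 8.50 + 2 × 6.60 = 21.70
α (item deleted) = (6/5)·(1 − 8.50/21.70) = 0.730

α = 0.730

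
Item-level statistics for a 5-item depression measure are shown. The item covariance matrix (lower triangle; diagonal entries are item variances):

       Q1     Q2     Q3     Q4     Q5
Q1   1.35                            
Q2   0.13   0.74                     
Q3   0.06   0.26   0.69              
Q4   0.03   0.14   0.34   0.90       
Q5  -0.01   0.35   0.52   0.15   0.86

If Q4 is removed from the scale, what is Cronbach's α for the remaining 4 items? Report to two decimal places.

Remaining items: Q1, Q2, Q3, Q5 (k = 4).
sum of item variances = 1.35 + 0.74 + 0.69 + 0.86 = 3.64
Var(T) = 3.64 + 2 × 1.31 = 6.26
α (item deleted) = (4/3)·(1 − 3.64/6.26) = 0.56

α = 0.56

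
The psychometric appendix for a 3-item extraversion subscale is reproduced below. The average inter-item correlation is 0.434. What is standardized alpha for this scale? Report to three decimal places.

Standardized α = k·r̄ / (1 + (k−1)·r̄) = 3 × 0.434 / (1 + 2 × 0.434)
  = 1.3020 / 1.8680 = 0.697

standardized alpha = 0.697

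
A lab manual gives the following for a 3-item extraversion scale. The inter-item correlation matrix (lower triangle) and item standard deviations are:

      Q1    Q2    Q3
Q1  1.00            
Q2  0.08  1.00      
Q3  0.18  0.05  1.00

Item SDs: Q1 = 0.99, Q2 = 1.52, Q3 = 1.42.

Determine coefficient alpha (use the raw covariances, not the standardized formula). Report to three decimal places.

Σσ²ᵢ = 0.99² + 1.52² + 1.42² = 5.3069
Covariances σ_ij = r_ij · s_i · s_j:
  σ(Q1,Q2) = 0.08 × 0.99 × 1.52 = 0.1204
  σ(Q1,Q3) = 0.18 × 0.99 × 1.42 = 0.2530
  σ(Q2,Q3) = 0.05 × 1.52 × 1.42 = 0.1079
σ²_T = Σσ²ᵢ + 2·Σσ_ij = 5.3069 + 2 × 0.4813 = 6.2695
α = (3/2)·(1 − 5.3069/6.2695) = 0.230

α = 0.230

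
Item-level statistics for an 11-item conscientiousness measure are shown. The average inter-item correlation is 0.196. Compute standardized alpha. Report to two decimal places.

Standardized α = k·r̄ / (1 + (k−1)·r̄) = 11 × 0.196 / (1 + 10 × 0.196)
  = 2.1560 / 2.9600 = 0.73

α = 0.73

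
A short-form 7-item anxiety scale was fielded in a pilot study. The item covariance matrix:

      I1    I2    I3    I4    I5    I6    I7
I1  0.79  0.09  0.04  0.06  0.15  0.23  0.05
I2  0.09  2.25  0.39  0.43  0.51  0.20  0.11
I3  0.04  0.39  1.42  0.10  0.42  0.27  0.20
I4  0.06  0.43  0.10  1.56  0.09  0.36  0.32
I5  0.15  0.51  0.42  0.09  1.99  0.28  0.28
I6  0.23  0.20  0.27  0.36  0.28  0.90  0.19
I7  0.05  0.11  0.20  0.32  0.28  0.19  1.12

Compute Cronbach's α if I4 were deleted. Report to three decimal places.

Remaining items: I1, I2, I3, I5, I6, I7 (k = 6).
ΣVar(i) = 0.79 + 2.25 + 1.42 + 1.99 + 0.90 + 1.12 = 8.47
Var(T) = 8.47 + 2 × 3.41 = 15.29
α (item deleted) = (6/5)·(1 − 8.47/15.29) = 0.535

Cronbach's α = 0.535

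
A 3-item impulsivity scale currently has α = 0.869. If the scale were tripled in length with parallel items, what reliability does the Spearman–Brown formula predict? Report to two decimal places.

Length factor m = 3
α' = m·α / (1 + (m−1)·α)
   = 3 × 0.869 / (1 + (3 − 1) × 0.869)
   = 2.6070 / 2.7380 = 0.95

predicted reliability = 0.95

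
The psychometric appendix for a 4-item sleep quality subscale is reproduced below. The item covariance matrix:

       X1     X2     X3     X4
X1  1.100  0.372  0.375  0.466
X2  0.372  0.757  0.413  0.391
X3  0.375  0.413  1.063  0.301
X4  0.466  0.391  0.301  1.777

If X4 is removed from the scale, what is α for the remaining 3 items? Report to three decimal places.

α = 0.664

Remaining items: X1, X2, X3 (k = 3).
Σσ²ᵢ = 1.100 + 0.757 + 1.063 = 2.920
total variance = 2.920 + 2 × 1.160 = 5.240
α (item deleted) = (3/2)·(1 − 2.920/5.240) = 0.664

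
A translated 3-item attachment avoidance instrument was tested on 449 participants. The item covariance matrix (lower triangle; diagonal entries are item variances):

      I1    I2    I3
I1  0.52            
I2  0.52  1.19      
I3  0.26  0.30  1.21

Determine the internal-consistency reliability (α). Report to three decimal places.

ΣVar(i) = 0.52 + 1.19 + 1.21 = 2.92
Σ_{i<j} σ_ij = 1.08
total variance = 2.92 + 2 × 1.08 = 5.08
α = (k/(k−1))·(1 − ΣVar(i)/total variance) = (3/2)·(1 − 2.92/5.08) = 0.638

α = 0.638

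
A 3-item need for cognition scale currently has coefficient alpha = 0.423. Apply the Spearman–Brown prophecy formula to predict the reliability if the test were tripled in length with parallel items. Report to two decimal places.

Length factor m = 3
α' = m·α / (1 + (m−1)·α)
   = 3 × 0.423 / (1 + (3 − 1) × 0.423)
   = 1.2690 / 1.8460 = 0.69

predicted reliability = 0.69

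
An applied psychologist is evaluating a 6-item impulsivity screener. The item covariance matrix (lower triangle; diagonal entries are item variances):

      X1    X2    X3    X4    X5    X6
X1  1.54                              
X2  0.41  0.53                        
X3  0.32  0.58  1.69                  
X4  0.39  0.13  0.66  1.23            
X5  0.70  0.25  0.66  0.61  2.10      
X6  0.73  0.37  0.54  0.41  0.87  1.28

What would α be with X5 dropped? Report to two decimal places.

Remaining items: X1, X2, X3, X4, X6 (k = 5).
ΣVar(i) = 1.54 + 0.53 + 1.69 + 1.23 + 1.28 = 6.27
σ²_T = 6.27 + 2 × 4.54 = 15.35
α (item deleted) = (5/4)·(1 − 6.27/15.35) = 0.74

α = 0.74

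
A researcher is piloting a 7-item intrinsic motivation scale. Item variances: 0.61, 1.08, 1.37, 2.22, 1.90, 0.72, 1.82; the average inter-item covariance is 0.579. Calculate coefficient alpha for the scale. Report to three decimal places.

sum of item variances = 0.61 + 1.08 + 1.37 + 2.22 + 1.90 + 0.72 + 1.82 = 9.72
Sum of the 21 distinct covariances = 21 × 0.579 = 12.159
total variance = sum of item variances + 2·Σcov = 9.72 + 2 × 12.159 = 34.038
α = (7/6)·(1 − 9.72/34.038) = 0.834

coefficient alpha = 0.834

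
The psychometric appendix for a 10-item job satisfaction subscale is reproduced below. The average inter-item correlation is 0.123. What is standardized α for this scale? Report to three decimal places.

Standardized α = k·r̄ / (1 + (k−1)·r̄) = 10 × 0.123 / (1 + 9 × 0.123)
  = 1.2300 / 2.1070 = 0.584

standardized α = 0.584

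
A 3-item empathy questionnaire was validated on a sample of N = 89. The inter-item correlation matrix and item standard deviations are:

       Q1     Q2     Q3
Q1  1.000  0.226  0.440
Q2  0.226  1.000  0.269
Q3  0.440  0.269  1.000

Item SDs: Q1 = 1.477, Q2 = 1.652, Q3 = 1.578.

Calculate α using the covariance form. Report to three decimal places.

Σσ²ᵢ = 1.477² + 1.652² + 1.578² = 7.4007
Covariances σ_ij = r_ij · s_i · s_j:
  σ(Q1,Q2) = 0.226 × 1.477 × 1.652 = 0.5514
  σ(Q1,Q3) = 0.440 × 1.477 × 1.578 = 1.0255
  σ(Q2,Q3) = 0.269 × 1.652 × 1.578 = 0.7012
σ²_T = Σσ²ᵢ + 2·Σσ_ij = 7.4007 + 2 × 2.2781 = 11.9569
α = (3/2)·(1 − 7.4007/11.9569) = 0.572

α = 0.572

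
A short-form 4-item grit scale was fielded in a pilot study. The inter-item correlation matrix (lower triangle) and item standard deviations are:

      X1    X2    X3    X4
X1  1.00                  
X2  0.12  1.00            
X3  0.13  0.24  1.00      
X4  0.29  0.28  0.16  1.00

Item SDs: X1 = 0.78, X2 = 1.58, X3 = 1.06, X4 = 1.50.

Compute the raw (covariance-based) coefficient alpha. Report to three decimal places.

coefficient alpha = 0.495

Σσ²ᵢ = 0.78² + 1.58² + 1.06² + 1.50² = 6.4784
Covariances σ_ij = r_ij · s_i · s_j:
  σ(X1,X2) = 0.12 × 0.78 × 1.58 = 0.1479
  σ(X1,X3) = 0.13 × 0.78 × 1.06 = 0.1075
  σ(X1,X4) = 0.29 × 0.78 × 1.50 = 0.3393
  σ(X2,X3) = 0.24 × 1.58 × 1.06 = 0.4020
  σ(X2,X4) = 0.28 × 1.58 × 1.50 = 0.6636
  σ(X3,X4) = 0.16 × 1.06 × 1.50 = 0.2544
σ²_T = Σσ²ᵢ + 2·Σσ_ij = 6.4784 + 2 × 1.9147 = 10.3078
α = (4/3)·(1 − 6.4784/10.3078) = 0.495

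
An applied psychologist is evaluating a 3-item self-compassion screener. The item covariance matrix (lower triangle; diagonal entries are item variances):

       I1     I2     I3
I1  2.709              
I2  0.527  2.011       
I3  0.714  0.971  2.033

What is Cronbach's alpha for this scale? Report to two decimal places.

α = 0.59

Σσ²ᵢ = 2.709 + 2.011 + 2.033 = 6.753
Sum of the distinct covariances = 2.212
σ²_total = 6.753 + 2 × 2.212 = 11.177
α = (k/(k−1))·(1 − Σσ²ᵢ/σ²_total) = (3/2)·(1 − 6.753/11.177) = 0.59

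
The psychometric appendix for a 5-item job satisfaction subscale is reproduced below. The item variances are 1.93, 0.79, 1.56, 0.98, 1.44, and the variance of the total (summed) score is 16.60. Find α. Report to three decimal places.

α = 0.745

ΣVar(i) = 1.93 + 0.79 + 1.56 + 0.98 + 1.44 = 6.70
α = (k/(k−1))·(1 − ΣVar(i)/σ²_total) = (5/4)·(1 − 6.70/16.60) = 0.745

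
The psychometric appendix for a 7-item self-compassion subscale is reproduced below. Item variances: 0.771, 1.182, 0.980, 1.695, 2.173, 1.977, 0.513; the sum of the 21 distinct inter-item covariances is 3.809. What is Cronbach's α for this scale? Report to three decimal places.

Σσ²ᵢ = 0.771 + 1.182 + 0.980 + 1.695 + 2.173 + 1.977 + 0.513 = 9.291
Sum of distinct covariances = 3.809
σ²_total = Σσ²ᵢ + 2·Σcov = 9.291 + 2 × 3.809 = 16.909
α = (7/6)·(1 − 9.291/16.909) = 0.526

α = 0.526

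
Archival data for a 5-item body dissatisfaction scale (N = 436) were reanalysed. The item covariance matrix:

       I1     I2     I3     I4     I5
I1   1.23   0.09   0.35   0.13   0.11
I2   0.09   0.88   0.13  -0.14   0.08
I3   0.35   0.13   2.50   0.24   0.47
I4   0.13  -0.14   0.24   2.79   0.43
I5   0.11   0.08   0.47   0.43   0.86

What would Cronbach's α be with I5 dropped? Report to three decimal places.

Remaining items: I1, I2, I3, I4 (k = 4).
Σσ²ᵢ = 1.23 + 0.88 + 2.50 + 2.79 = 7.40
σ²_T = 7.40 + 2 × 0.80 = 9.00
α (item deleted) = (4/3)·(1 − 7.40/9.00) = 0.237

α = 0.237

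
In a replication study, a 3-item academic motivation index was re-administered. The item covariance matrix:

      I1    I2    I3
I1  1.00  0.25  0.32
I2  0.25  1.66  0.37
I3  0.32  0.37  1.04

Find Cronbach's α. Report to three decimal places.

ΣVar(i) = 1.00 + 1.66 + 1.04 = 3.70
Sum of the distinct covariances = 0.94
total variance = 3.70 + 2 × 0.94 = 5.58
α = (k/(k−1))·(1 − ΣVar(i)/total variance) = (3/2)·(1 − 3.70/5.58) = 0.505

α = 0.505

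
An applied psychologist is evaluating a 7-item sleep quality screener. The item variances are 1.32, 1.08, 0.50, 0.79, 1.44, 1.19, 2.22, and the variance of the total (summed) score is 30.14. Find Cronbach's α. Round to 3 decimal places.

α = 0.836

Σσ²ᵢ = 1.32 + 1.08 + 0.50 + 0.79 + 1.44 + 1.19 + 2.22 = 8.54
α = (k/(k−1))·(1 − Σσ²ᵢ/Var(T)) = (7/6)·(1 − 8.54/30.14) = 0.836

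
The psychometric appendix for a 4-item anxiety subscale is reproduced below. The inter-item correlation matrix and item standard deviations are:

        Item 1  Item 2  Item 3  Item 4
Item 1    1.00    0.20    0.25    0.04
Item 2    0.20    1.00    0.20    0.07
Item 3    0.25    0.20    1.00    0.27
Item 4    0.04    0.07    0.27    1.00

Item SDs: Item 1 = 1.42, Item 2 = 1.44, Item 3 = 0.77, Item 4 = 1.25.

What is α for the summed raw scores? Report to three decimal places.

α = 0.405

Σσ²ᵢ = 1.42² + 1.44² + 0.77² + 1.25² = 6.2454
Covariances σ_ij = r_ij · s_i · s_j:
  σ(Item 1,Item 2) = 0.20 × 1.42 × 1.44 = 0.4090
  σ(Item 1,Item 3) = 0.25 × 1.42 × 0.77 = 0.2733
  σ(Item 1,Item 4) = 0.04 × 1.42 × 1.25 = 0.0710
  σ(Item 2,Item 3) = 0.20 × 1.44 × 0.77 = 0.2218
  σ(Item 2,Item 4) = 0.07 × 1.44 × 1.25 = 0.1260
  σ(Item 3,Item 4) = 0.27 × 0.77 × 1.25 = 0.2599
σ²_T = Σσ²ᵢ + 2·Σσ_ij = 6.2454 + 2 × 1.3610 = 8.9674
α = (4/3)·(1 − 6.2454/8.9674) = 0.405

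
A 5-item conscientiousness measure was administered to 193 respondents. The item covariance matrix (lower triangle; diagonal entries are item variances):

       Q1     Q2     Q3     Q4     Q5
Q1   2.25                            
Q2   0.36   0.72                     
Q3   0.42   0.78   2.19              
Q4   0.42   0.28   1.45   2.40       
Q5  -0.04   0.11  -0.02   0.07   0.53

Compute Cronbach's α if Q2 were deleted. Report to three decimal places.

Cronbach's α = 0.512

Remaining items: Q1, Q3, Q4, Q5 (k = 4).
Σσ²ᵢ = 2.25 + 2.19 + 2.40 + 0.53 = 7.37
σ²_T = 7.37 + 2 × 2.30 = 11.97
α (item deleted) = (4/3)·(1 − 7.37/11.97) = 0.512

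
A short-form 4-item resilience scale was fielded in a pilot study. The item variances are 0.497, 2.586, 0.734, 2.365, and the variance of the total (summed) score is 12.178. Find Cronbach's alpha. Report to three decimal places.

Σσ²ᵢ = 0.497 + 2.586 + 0.734 + 2.365 = 6.182
α = (k/(k−1))·(1 − Σσ²ᵢ/σ²_total) = (4/3)·(1 − 6.182/12.178) = 0.656

Cronbach's alpha = 0.656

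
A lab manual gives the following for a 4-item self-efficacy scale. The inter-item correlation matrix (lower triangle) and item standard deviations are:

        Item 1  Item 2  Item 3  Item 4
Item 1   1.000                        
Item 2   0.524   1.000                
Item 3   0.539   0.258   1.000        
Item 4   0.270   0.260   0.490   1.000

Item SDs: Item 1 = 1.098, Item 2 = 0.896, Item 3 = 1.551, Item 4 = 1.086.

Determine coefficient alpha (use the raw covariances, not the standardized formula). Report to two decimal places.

Σσ²ᵢ = 1.098² + 0.896² + 1.551² + 1.086² = 5.5934
Covariances σ_ij = r_ij · s_i · s_j:
  σ(Item 1,Item 2) = 0.524 × 1.098 × 0.896 = 0.5155
  σ(Item 1,Item 3) = 0.539 × 1.098 × 1.551 = 0.9179
  σ(Item 1,Item 4) = 0.270 × 1.098 × 1.086 = 0.3220
  σ(Item 2,Item 3) = 0.258 × 0.896 × 1.551 = 0.3585
  σ(Item 2,Item 4) = 0.260 × 0.896 × 1.086 = 0.2530
  σ(Item 3,Item 4) = 0.490 × 1.551 × 1.086 = 0.8253
σ²_T = Σσ²ᵢ + 2·Σσ_ij = 5.5934 + 2 × 3.1922 = 11.9778
α = (4/3)·(1 − 5.5934/11.9778) = 0.71

α = 0.71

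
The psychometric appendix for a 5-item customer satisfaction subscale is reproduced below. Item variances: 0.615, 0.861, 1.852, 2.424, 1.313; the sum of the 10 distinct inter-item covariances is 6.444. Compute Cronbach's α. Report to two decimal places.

Σσ²ᵢ = 0.615 + 0.861 + 1.852 + 2.424 + 1.313 = 7.065
Sum of distinct covariances = 6.444
σ²_T = Σσ²ᵢ + 2·Σcov = 7.065 + 2 × 6.444 = 19.953
α = (5/4)·(1 − 7.065/19.953) = 0.81

α = 0.81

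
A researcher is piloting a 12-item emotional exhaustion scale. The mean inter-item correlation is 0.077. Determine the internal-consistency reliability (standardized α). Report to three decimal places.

Standardized α = k·r̄ / (1 + (k−1)·r̄) = 12 × 0.077 / (1 + 11 × 0.077)
  = 0.9240 / 1.8470 = 0.500

standardized α = 0.500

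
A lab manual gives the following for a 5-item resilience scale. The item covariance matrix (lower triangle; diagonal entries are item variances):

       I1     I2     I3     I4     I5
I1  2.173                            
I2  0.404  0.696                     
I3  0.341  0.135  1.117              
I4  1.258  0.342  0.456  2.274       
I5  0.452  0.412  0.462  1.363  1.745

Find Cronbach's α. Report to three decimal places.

Σσᵢ² = 2.173 + 0.696 + 1.117 + 2.274 + 1.745 = 8.005
Sum of the distinct covariances = 5.625
σ²_T = 8.005 + 2 × 5.625 = 19.255
α = (k/(k−1))·(1 − Σσᵢ²/σ²_T) = (5/4)·(1 − 8.005/19.255) = 0.730

α = 0.730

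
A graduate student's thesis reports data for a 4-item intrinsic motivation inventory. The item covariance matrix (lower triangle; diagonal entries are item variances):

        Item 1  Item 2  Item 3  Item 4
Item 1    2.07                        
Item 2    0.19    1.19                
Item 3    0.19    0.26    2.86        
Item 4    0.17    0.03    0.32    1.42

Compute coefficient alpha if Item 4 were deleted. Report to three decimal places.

α = 0.259

Remaining items: Item 1, Item 2, Item 3 (k = 3).
sum of item variances = 2.07 + 1.19 + 2.86 = 6.12
σ²_T = 6.12 + 2 × 0.64 = 7.40
α (item deleted) = (3/2)·(1 − 6.12/7.40) = 0.259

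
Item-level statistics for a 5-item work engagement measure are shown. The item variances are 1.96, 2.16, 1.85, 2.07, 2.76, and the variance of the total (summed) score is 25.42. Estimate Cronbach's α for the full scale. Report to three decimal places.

α = 0.719

sum of item variances = 1.96 + 2.16 + 1.85 + 2.07 + 2.76 = 10.80
α = (k/(k−1))·(1 − sum of item variances/σ²_T) = (5/4)·(1 − 10.80/25.42) = 0.719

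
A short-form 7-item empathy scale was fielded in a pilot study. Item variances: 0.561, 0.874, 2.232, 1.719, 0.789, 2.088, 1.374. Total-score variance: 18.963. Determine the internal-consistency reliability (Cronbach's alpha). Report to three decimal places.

Cronbach's alpha = 0.574

Σσ²ᵢ = 0.561 + 0.874 + 2.232 + 1.719 + 0.789 + 2.088 + 1.374 = 9.637
α = (k/(k−1))·(1 − Σσ²ᵢ/Var(T)) = (7/6)·(1 − 9.637/18.963) = 0.574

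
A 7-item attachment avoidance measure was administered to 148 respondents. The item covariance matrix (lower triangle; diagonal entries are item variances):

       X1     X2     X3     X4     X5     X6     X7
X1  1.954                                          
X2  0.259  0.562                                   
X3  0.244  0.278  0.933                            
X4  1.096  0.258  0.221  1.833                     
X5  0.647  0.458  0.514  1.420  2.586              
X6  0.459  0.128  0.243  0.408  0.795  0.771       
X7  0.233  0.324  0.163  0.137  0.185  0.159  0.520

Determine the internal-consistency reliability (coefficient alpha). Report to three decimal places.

ΣVar(i) = 1.954 + 0.562 + 0.933 + 1.833 + 2.586 + 0.771 + 0.520 = 9.159
Sum of off-diagonal covariances = 8.629
σ²_T = 9.159 + 2 × 8.629 = 26.417
α = (k/(k−1))·(1 − ΣVar(i)/σ²_T) = (7/6)·(1 − 9.159/26.417) = 0.762

coefficient alpha = 0.762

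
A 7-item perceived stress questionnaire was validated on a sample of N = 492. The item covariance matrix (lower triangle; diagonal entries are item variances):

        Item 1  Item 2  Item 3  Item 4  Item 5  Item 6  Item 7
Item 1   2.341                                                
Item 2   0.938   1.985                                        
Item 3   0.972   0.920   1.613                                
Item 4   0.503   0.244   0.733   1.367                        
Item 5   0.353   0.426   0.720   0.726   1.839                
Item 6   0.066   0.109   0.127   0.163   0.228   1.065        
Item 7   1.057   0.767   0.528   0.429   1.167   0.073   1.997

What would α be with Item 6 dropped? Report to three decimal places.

α = 0.784

Remaining items: Item 1, Item 2, Item 3, Item 4, Item 5, Item 7 (k = 6).
sum of item variances = 2.341 + 1.985 + 1.613 + 1.367 + 1.839 + 1.997 = 11.142
σ²_T = 11.142 + 2 × 10.483 = 32.108
α (item deleted) = (6/5)·(1 − 11.142/32.108) = 0.784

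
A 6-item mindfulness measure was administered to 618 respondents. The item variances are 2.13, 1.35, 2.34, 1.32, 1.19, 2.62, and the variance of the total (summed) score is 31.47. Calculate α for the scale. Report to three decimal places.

ΣVar(i) = 2.13 + 1.35 + 2.34 + 1.32 + 1.19 + 2.62 = 10.95
α = (k/(k−1))·(1 − ΣVar(i)/total variance) = (6/5)·(1 − 10.95/31.47) = 0.782

α = 0.782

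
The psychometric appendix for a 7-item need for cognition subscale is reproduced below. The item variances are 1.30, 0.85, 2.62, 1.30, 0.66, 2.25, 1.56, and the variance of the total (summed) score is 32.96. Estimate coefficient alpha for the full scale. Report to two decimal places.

sum of item variances = 1.30 + 0.85 + 2.62 + 1.30 + 0.66 + 2.25 + 1.56 = 10.54
α = (k/(k−1))·(1 − sum of item variances/total variance) = (7/6)·(1 − 10.54/32.96) = 0.79

coefficient alpha = 0.79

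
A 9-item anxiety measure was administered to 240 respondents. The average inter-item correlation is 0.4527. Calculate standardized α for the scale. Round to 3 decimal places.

α = 0.882

Standardized α = k·r̄ / (1 + (k−1)·r̄) = 9 × 0.4527 / (1 + 8 × 0.4527)
  = 4.0743 / 4.6216 = 0.882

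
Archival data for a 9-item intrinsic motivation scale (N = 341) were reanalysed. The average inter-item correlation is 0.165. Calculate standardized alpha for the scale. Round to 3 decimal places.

Standardized α = k·r̄ / (1 + (k−1)·r̄) = 9 × 0.165 / (1 + 8 × 0.165)
  = 1.4850 / 2.3200 = 0.640

α = 0.640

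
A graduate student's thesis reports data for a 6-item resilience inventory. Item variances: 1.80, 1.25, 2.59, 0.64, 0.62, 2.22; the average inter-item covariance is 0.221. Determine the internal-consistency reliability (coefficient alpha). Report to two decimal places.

Σσᵢ² = 1.80 + 1.25 + 2.59 + 0.64 + 0.62 + 2.22 = 9.12
Sum of the 15 distinct covariances = 15 × 0.221 = 3.315
total variance = Σσᵢ² + 2·Σcov = 9.12 + 2 × 3.315 = 15.750
α = (6/5)·(1 − 9.12/15.750) = 0.51

α = 0.51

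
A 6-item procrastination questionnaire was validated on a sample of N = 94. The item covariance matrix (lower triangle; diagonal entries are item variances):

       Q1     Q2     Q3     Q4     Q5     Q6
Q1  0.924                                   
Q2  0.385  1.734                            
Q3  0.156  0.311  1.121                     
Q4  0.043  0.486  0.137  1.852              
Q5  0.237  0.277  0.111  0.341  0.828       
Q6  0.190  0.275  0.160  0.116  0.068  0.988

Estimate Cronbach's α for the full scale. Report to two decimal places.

Cronbach's α = 0.56

ΣVar(i) = 0.924 + 1.734 + 1.121 + 1.852 + 0.828 + 0.988 = 7.447
Sum of the distinct covariances = 3.293
total variance = 7.447 + 2 × 3.293 = 14.033
α = (k/(k−1))·(1 − ΣVar(i)/total variance) = (6/5)·(1 − 7.447/14.033) = 0.56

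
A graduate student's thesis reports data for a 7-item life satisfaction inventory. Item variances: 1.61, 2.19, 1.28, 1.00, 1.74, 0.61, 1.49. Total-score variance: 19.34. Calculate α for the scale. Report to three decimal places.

Σσᵢ² = 1.61 + 2.19 + 1.28 + 1.00 + 1.74 + 0.61 + 1.49 = 9.92
α = (k/(k−1))·(1 − Σσᵢ²/σ²_T) = (7/6)·(1 − 9.92/19.34) = 0.568

α = 0.568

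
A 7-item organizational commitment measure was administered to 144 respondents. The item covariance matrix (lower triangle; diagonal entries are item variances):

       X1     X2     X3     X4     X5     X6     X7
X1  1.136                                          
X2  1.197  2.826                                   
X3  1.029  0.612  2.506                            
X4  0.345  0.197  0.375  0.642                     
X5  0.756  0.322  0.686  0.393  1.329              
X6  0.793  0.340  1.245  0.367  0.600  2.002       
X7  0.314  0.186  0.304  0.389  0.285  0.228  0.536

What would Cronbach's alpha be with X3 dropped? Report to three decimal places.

Cronbach's alpha = 0.736

Remaining items: X1, X2, X4, X5, X6, X7 (k = 6).
Σσ²ᵢ = 1.136 + 2.826 + 0.642 + 1.329 + 2.002 + 0.536 = 8.471
total variance = 8.471 + 2 × 6.712 = 21.895
α (item deleted) = (6/5)·(1 − 8.471/21.895) = 0.736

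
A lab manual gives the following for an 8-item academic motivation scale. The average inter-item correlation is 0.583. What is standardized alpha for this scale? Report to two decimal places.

α = 0.92

Standardized α = k·r̄ / (1 + (k−1)·r̄) = 8 × 0.583 / (1 + 7 × 0.583)
  = 4.6640 / 5.0810 = 0.92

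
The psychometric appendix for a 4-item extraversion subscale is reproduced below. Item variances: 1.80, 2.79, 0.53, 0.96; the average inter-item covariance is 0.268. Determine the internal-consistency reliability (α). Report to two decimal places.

α = 0.46

ΣVar(i) = 1.80 + 2.79 + 0.53 + 0.96 = 6.08
Sum of the 6 distinct covariances = 6 × 0.268 = 1.608
Var(T) = ΣVar(i) + 2·Σcov = 6.08 + 2 × 1.608 = 9.296
α = (4/3)·(1 − 6.08/9.296) = 0.46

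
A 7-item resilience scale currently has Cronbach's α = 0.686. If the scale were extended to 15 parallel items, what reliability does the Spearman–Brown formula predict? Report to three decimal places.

Length factor m = 15/7 = 2.1429
α' = m·α / (1 + (m−1)·α)
   = 15/7 × 0.686 / (1 + (15/7 − 1) × 0.686)
   = 1.4700 / 1.7840 = 0.824

predicted reliability = 0.824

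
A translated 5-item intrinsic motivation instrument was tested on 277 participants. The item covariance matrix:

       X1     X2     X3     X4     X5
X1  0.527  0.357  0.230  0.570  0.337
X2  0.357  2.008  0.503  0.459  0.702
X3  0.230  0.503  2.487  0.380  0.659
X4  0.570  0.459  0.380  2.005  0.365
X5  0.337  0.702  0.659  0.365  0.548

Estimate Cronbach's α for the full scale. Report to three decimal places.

α = 0.683

Σσᵢ² = 0.527 + 2.008 + 2.487 + 2.005 + 0.548 = 7.575
Sum of the distinct covariances = 4.562
Var(T) = 7.575 + 2 × 4.562 = 16.699
α = (k/(k−1))·(1 − Σσᵢ²/Var(T)) = (5/4)·(1 − 7.575/16.699) = 0.683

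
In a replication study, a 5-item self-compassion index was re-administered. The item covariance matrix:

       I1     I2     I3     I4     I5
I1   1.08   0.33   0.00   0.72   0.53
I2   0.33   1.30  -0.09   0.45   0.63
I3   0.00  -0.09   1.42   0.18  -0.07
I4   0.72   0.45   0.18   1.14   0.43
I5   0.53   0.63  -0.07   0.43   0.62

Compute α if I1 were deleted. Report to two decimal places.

Remaining items: I2, I3, I4, I5 (k = 4).
Σσᵢ² = 1.30 + 1.42 + 1.14 + 0.62 = 4.48
σ²_total = 4.48 + 2 × 1.53 = 7.54
α (item deleted) = (4/3)·(1 − 4.48/7.54) = 0.54

α = 0.54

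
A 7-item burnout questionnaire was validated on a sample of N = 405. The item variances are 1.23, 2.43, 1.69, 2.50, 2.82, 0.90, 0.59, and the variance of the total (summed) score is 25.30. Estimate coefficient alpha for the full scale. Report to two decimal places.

Σσᵢ² = 1.23 + 2.43 + 1.69 + 2.50 + 2.82 + 0.90 + 0.59 = 12.16
α = (k/(k−1))·(1 − Σσᵢ²/σ²_T) = (7/6)·(1 − 12.16/25.30) = 0.61

α = 0.61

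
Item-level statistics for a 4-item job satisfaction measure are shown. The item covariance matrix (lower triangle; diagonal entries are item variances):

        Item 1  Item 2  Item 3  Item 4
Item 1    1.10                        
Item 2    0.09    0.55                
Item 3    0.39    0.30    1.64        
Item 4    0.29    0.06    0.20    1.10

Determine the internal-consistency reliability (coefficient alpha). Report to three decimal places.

Σσᵢ² = 1.10 + 0.55 + 1.64 + 1.10 = 4.39
Sum of off-diagonal covariances = 1.33
Var(T) = 4.39 + 2 × 1.33 = 7.05
α = (k/(k−1))·(1 − Σσᵢ²/Var(T)) = (4/3)·(1 − 4.39/7.05) = 0.503

coefficient alpha = 0.503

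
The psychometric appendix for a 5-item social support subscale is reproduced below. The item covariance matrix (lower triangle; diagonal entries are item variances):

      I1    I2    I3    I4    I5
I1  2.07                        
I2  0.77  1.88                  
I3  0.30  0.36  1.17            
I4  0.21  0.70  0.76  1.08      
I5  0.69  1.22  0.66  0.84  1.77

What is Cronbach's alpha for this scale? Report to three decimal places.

α = 0.775

Σσᵢ² = 2.07 + 1.88 + 1.17 + 1.08 + 1.77 = 7.97
Sum of the distinct covariances = 6.51
σ²_T = 7.97 + 2 × 6.51 = 20.99
α = (k/(k−1))·(1 − Σσᵢ²/σ²_T) = (5/4)·(1 − 7.97/20.99) = 0.775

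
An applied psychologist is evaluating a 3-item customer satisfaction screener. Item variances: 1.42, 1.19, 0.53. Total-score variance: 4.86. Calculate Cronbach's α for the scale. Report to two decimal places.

ΣVar(i) = 1.42 + 1.19 + 0.53 = 3.14
α = (k/(k−1))·(1 − ΣVar(i)/Var(T)) = (3/2)·(1 − 3.14/4.86) = 0.53

Cronbach's α = 0.53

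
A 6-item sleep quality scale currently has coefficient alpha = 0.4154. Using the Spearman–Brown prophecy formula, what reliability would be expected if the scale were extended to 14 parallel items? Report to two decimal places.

predicted reliability = 0.62

Length factor m = 14/6 = 2.3333
α' = m·α / (1 + (m−1)·α)
   = 14/6 × 0.4154 / (1 + (14/6 − 1) × 0.4154)
   = 0.9693 / 1.5539 = 0.62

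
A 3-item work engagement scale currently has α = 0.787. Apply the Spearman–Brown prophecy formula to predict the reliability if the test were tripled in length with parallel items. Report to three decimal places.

predicted reliability = 0.917

Length factor m = 3
α' = m·α / (1 + (m−1)·α)
   = 3 × 0.787 / (1 + (3 − 1) × 0.787)
   = 2.3610 / 2.5740 = 0.917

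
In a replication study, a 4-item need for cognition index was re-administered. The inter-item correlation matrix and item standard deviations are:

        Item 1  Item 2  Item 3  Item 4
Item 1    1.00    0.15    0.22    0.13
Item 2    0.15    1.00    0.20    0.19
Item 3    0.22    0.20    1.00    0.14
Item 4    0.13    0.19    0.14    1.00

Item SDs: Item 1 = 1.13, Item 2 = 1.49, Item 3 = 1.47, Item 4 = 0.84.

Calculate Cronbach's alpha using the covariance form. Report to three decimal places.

α = 0.444

Σσ²ᵢ = 1.13² + 1.49² + 1.47² + 0.84² = 6.3635
Covariances σ_ij = r_ij · s_i · s_j:
  σ(Item 1,Item 2) = 0.15 × 1.13 × 1.49 = 0.2526
  σ(Item 1,Item 3) = 0.22 × 1.13 × 1.47 = 0.3654
  σ(Item 1,Item 4) = 0.13 × 1.13 × 0.84 = 0.1234
  σ(Item 2,Item 3) = 0.20 × 1.49 × 1.47 = 0.4381
  σ(Item 2,Item 4) = 0.19 × 1.49 × 0.84 = 0.2378
  σ(Item 3,Item 4) = 0.14 × 1.47 × 0.84 = 0.1729
σ²_T = Σσ²ᵢ + 2·Σσ_ij = 6.3635 + 2 × 1.5902 = 9.5439
α = (4/3)·(1 − 6.3635/9.5439) = 0.444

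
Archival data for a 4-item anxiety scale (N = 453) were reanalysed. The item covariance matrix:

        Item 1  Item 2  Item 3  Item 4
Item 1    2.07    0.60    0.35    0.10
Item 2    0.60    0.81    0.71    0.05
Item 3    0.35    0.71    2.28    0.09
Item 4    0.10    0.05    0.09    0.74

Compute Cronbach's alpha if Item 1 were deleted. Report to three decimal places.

α = 0.461

Remaining items: Item 2, Item 3, Item 4 (k = 3).
ΣVar(i) = 0.81 + 2.28 + 0.74 = 3.83
total variance = 3.83 + 2 × 0.85 = 5.53
α (item deleted) = (3/2)·(1 − 3.83/5.53) = 0.461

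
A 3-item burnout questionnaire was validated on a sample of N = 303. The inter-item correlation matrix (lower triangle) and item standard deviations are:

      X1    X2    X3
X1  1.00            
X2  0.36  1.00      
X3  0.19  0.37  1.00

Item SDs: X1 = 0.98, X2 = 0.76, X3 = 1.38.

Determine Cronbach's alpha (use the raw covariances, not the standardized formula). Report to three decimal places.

α = 0.520

Σσ²ᵢ = 0.98² + 0.76² + 1.38² = 3.4424
Covariances σ_ij = r_ij · s_i · s_j:
  σ(X1,X2) = 0.36 × 0.98 × 0.76 = 0.2681
  σ(X1,X3) = 0.19 × 0.98 × 1.38 = 0.2570
  σ(X2,X3) = 0.37 × 0.76 × 1.38 = 0.3881
σ²_T = Σσ²ᵢ + 2·Σσ_ij = 3.4424 + 2 × 0.9132 = 5.2688
α = (3/2)·(1 − 3.4424/5.2688) = 0.520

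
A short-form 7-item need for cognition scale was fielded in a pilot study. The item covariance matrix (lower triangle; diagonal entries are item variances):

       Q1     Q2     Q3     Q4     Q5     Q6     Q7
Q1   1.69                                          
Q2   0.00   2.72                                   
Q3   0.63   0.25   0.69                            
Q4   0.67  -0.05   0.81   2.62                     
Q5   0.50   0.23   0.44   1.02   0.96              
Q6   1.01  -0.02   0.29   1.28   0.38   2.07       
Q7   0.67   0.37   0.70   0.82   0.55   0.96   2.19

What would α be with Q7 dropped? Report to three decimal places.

Remaining items: Q1, Q2, Q3, Q4, Q5, Q6 (k = 6).
ΣVar(i) = 1.69 + 2.72 + 0.69 + 2.62 + 0.96 + 2.07 = 10.75
σ²_T = 10.75 + 2 × 7.44 = 25.63
α (item deleted) = (6/5)·(1 − 10.75/25.63) = 0.697

α = 0.697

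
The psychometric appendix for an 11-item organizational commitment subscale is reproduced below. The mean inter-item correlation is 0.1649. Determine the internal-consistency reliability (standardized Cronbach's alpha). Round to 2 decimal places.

α = 0.68

Standardized α = k·r̄ / (1 + (k−1)·r̄) = 11 × 0.1649 / (1 + 10 × 0.1649)
  = 1.8139 / 2.6490 = 0.68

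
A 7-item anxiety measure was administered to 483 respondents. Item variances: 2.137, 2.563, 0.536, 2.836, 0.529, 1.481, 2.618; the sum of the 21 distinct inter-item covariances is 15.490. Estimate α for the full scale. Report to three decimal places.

sum of item variances = 2.137 + 2.563 + 0.536 + 2.836 + 0.529 + 1.481 + 2.618 = 12.700
Sum of distinct covariances = 15.490
σ²_total = sum of item variances + 2·Σcov = 12.700 + 2 × 15.490 = 43.680
α = (7/6)·(1 − 12.700/43.680) = 0.827

α = 0.827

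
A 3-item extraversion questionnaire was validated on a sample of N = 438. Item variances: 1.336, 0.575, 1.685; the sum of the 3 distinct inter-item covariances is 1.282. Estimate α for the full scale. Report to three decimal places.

Σσᵢ² = 1.336 + 0.575 + 1.685 = 3.596
Sum of distinct covariances = 1.282
Var(T) = Σσᵢ² + 2·Σcov = 3.596 + 2 × 1.282 = 6.160
α = (3/2)·(1 − 3.596/6.160) = 0.624

α = 0.624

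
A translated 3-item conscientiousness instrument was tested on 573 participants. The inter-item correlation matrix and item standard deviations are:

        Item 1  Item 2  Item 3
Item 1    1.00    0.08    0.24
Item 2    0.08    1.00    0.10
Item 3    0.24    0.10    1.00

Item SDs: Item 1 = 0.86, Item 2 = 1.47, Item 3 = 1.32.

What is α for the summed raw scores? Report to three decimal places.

α = 0.295

Σσ²ᵢ = 0.86² + 1.47² + 1.32² = 4.6429
Covariances σ_ij = r_ij · s_i · s_j:
  σ(Item 1,Item 2) = 0.08 × 0.86 × 1.47 = 0.1011
  σ(Item 1,Item 3) = 0.24 × 0.86 × 1.32 = 0.2724
  σ(Item 2,Item 3) = 0.10 × 1.47 × 1.32 = 0.1940
σ²_T = Σσ²ᵢ + 2·Σσ_ij = 4.6429 + 2 × 0.5675 = 5.7779
α = (3/2)·(1 − 4.6429/5.7779) = 0.295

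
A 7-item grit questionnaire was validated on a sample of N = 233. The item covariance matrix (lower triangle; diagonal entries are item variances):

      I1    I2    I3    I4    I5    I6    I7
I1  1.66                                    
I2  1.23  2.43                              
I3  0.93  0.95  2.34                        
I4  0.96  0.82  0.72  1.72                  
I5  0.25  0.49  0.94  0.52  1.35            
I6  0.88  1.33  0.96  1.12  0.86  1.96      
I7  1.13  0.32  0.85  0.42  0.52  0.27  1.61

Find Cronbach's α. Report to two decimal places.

sum of item variances = 1.66 + 2.43 + 2.34 + 1.72 + 1.35 + 1.96 + 1.61 = 13.07
Sum of the distinct covariances = 16.47
Var(T) = 13.07 + 2 × 16.47 = 46.01
α = (k/(k−1))·(1 − sum of item variances/Var(T)) = (7/6)·(1 − 13.07/46.01) = 0.84

Cronbach's α = 0.84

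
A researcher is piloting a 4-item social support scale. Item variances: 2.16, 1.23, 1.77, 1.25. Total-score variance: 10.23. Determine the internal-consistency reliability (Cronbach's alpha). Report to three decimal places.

Cronbach's alpha = 0.498

Σσᵢ² = 2.16 + 1.23 + 1.77 + 1.25 = 6.41
α = (k/(k−1))·(1 − Σσᵢ²/Var(T)) = (4/3)·(1 − 6.41/10.23) = 0.498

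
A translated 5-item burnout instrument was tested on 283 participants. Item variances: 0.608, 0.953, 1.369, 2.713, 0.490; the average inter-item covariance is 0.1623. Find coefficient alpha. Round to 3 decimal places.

Σσ²ᵢ = 0.608 + 0.953 + 1.369 + 2.713 + 0.490 = 6.133
Sum of the 10 distinct covariances = 10 × 0.1623 = 1.6230
σ²_T = Σσ²ᵢ + 2·Σcov = 6.133 + 2 × 1.6230 = 9.3790
α = (5/4)·(1 − 6.133/9.3790) = 0.433

coefficient alpha = 0.433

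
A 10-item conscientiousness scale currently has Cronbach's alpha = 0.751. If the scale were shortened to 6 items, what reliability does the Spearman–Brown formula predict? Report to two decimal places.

Length factor m = 6/10 = 0.6000
α' = m·α / (1 − (1−m)·α)
   = 6/10 × 0.751 / (1 − (1 − 6/10) × 0.751)
   = 0.4506 / 0.6996 = 0.64

predicted reliability = 0.64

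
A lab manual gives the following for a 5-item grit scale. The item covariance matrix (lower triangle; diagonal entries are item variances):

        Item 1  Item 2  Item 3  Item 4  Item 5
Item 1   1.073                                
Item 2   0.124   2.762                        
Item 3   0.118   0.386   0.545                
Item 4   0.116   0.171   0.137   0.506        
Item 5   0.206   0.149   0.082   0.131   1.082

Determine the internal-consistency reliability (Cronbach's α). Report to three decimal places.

ΣVar(i) = 1.073 + 2.762 + 0.545 + 0.506 + 1.082 = 5.968
Sum of off-diagonal covariances = 1.620
total variance = 5.968 + 2 × 1.620 = 9.208
α = (k/(k−1))·(1 − ΣVar(i)/total variance) = (5/4)·(1 − 5.968/9.208) = 0.440

Cronbach's α = 0.440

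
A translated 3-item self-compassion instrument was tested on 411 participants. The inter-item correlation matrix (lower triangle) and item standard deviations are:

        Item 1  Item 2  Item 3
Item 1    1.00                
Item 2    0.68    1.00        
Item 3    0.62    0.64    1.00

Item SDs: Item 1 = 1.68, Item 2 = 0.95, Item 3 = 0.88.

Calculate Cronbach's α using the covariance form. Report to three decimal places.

Σσ²ᵢ = 1.68² + 0.95² + 0.88² = 4.4993
Covariances σ_ij = r_ij · s_i · s_j:
  σ(Item 1,Item 2) = 0.68 × 1.68 × 0.95 = 1.0853
  σ(Item 1,Item 3) = 0.62 × 1.68 × 0.88 = 0.9166
  σ(Item 2,Item 3) = 0.64 × 0.95 × 0.88 = 0.5350
σ²_T = Σσ²ᵢ + 2·Σσ_ij = 4.4993 + 2 × 2.5369 = 9.5731
α = (3/2)·(1 − 4.4993/9.5731) = 0.795

Cronbach's α = 0.795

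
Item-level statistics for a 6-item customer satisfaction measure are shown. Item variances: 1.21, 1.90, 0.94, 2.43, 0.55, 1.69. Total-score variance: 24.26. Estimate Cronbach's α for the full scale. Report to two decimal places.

Σσᵢ² = 1.21 + 1.90 + 0.94 + 2.43 + 0.55 + 1.69 = 8.72
α = (k/(k−1))·(1 − Σσᵢ²/total variance) = (6/5)·(1 − 8.72/24.26) = 0.77

α = 0.77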